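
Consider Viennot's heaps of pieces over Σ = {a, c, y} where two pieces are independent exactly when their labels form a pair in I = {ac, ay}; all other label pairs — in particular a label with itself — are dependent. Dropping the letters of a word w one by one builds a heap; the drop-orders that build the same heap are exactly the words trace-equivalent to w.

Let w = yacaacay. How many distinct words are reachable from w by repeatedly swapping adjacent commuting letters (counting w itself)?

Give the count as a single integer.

70

piece 0:y — minimal
piece 1:a — minimal
piece 2:c rests on {0:y}
piece 3:a rests on {1:a}
piece 4:a rests on {3:a}
piece 5:c rests on {2:c}
piece 6:a rests on {4:a}
piece 7:y rests on {5:c}
minimal pieces: {0:y, 1:a}
ways to finish when only these pieces remain (= sum over removing one remaining piece with nothing left below it):
  1 left: {6}→1  {7}→1
  2 left: {4,6}→1  {5,7}→1  {6,7}→2
  3 left: {2,5,7}→1  {3,4,6}→1  {4,6,7}→3  {5,6,7}→3
  4 left: {0,2,5,7}→1  {1,3,4,6}→1  {2,5,6,7}→4  {3,4,6,7}→4  {4,5,6,7}→6
  5 left: {0,2,5,6,7}→5  {1,3,4,6,7}→5  {2,4,5,6,7}→10  {3,4,5,6,7}→10
  6 left: {0,2,4,5,6,7}→15  {1,3,4,5,6,7}→15  {2,3,4,5,6,7}→20
  placing 0:y first → 35 extensions
  placing 1:a first → 35 extensions
total linear extensions = 70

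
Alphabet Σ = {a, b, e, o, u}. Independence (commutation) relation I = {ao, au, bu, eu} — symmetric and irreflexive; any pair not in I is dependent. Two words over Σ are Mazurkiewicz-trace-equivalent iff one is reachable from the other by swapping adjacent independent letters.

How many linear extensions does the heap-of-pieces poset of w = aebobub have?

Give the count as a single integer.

#0=a has no predecessor
#1=e depends on [0:a]
#2=b depends on [1:e]
#3=o depends on [2:b]
#4=b depends on [3:o]
#5=u depends on [3:o]
#6=b depends on [4:b]
sources: [0:a]
N(rest) = Σ N(rest − s) over sources s of rest; N(one piece) = 1:
  size 1 → [5]=1  [6]=1
  size 2 → [4,6]=1  [5,6]=2
  size 3 → [4,5,6]=3
  size 4 → [3,4,5,6]=3
  size 5 → [2,3,4,5,6]=3
  first=0(a) contributes 3

3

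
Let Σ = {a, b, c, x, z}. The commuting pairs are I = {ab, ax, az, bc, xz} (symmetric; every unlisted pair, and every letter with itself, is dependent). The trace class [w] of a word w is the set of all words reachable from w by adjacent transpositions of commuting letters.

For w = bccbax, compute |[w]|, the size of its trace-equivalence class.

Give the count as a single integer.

0(b) covers ∅
1(c) covers ∅
2(c) covers 1:c
3(b) covers 0:b
4(a) covers 2:c
5(x) covers 2:c, 3:b
floor of heap: 0:b, 1:c
completions by unplaced set U, small U first (add the entries for U minus each lowest piece of U):
  |U|=1: {4}:1  {5}:1
  |U|=2: {3,5}:1  {4,5}:2
  |U|=3: {0,3,5}:1  {2,4,5}:2  {3,4,5}:3
  |U|=4: {0,3,4,5}:4  {1,2,4,5}:2  {2,3,4,5}:5
  start at 0(b): 7
  start at 1(c): 9
sum over floor = 16

16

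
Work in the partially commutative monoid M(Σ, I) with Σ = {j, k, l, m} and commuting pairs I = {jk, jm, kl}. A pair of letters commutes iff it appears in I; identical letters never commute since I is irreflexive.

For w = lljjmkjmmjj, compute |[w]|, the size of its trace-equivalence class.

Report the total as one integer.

0(l) covers ∅
1(l) covers 0:l
2(j) covers 1:l
3(j) covers 2:j
4(m) covers 1:l
5(k) covers 4:m
6(j) covers 3:j
7(m) covers 5:k
8(m) covers 7:m
9(j) covers 6:j
10(j) covers 9:j
floor of heap: 0:l
completions by unplaced set U, small U first (add the entries for U minus each lowest piece of U):
  |U|=1: {8}:1  {10}:1
  |U|=2: {7,8}:1  {8,10}:2  {9,10}:1
  |U|=3: {5,7,8}:1  {6,9,10}:1  {7,8,10}:3  {8,9,10}:3
  |U|=4: {3,6,9,10}:1  {4,5,7,8}:1  {5,7,8,10}:4  {6,8,9,10}:4  {7,8,9,10}:6
  |U|=5: {2,3,6,9,10}:1  {3,6,8,9,10}:5  {4,5,7,8,10}:5  {5,7,8,9,10}:10  {6,7,8,9,10}:10
  |U|=6: {2,3,6,8,9,10}:6  {3,6,7,8,9,10}:15  {4,5,7,8,9,10}:15  {5,6,7,8,9,10}:20
  |U|=7: {2,3,6,7,8,9,10}:21  {3,5,6,7,8,9,10}:35  {4,5,6,7,8,9,10}:35
  |U|=8: {2,3,5,6,7,8,9,10}:56  {3,4,5,6,7,8,9,10}:70
  |U|=9: {2,3,4,5,6,7,8,9,10}:126
  start at 0(l): 126

126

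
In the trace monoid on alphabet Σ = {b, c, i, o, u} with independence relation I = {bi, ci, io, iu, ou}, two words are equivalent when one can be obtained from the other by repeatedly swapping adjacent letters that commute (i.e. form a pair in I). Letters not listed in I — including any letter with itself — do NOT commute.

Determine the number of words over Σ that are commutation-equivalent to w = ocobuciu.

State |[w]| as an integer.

drop 0:o onto floor
drop 1:c onto {0:o}
drop 2:o onto {1:c}
drop 3:b onto {2:o}
drop 4:u onto {3:b}
drop 5:c onto {4:u}
drop 6:i onto floor
drop 7:u onto {5:c}
ground layer = {0:o, 6:i}
drop-orders for the pieces not yet dropped (sum over which currently-grounded one goes next):
  1 to go: {6} 1  {7} 1
  2 to go: {5,7} 1  {6,7} 2
  3 to go: {4,5,7} 1  {5,6,7} 3
  4 to go: {3,4,5,7} 1  {4,5,6,7} 4
  5 to go: {2,3,4,5,7} 1  {3,4,5,6,7} 5
  6 to go: {1,2,3,4,5,7} 1  {2,3,4,5,6,7} 6
  if 0:o drops first: 7 orders
  if 6:i drops first: 1 orders
heap linearizations: 8

8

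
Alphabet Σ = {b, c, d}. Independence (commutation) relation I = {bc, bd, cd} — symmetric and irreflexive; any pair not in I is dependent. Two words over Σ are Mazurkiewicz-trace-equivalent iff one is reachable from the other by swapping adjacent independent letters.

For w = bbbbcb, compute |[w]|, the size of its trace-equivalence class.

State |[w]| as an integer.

drop 0:b onto floor
drop 1:b onto {0:b}
drop 2:b onto {1:b}
drop 3:b onto {2:b}
drop 4:c onto floor
drop 5:b onto {3:b}
ground layer = {0:b, 4:c}
drop-orders for the pieces not yet dropped (sum over which currently-grounded one goes next):
  1 to go: {4} 1  {5} 1
  2 to go: {3,5} 1  {4,5} 2
  3 to go: {2,3,5} 1  {3,4,5} 3
  4 to go: {1,2,3,5} 1  {2,3,4,5} 4
  if 0:b drops first: 5 orders
  if 4:c drops first: 1 orders
heap linearizations: 6

6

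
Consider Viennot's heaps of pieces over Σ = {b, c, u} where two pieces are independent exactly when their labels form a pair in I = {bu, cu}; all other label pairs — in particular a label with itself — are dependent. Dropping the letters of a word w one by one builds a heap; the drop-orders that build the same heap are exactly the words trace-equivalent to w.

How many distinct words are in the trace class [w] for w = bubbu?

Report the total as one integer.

10

drop 0:b onto floor
drop 1:u onto floor
drop 2:b onto {0:b}
drop 3:b onto {2:b}
drop 4:u onto {1:u}
ground layer = {0:b, 1:u}
drop-orders for the pieces not yet dropped (sum over which currently-grounded one goes next):
  1 to go: {3} 1  {4} 1
  2 to go: {1,4} 1  {2,3} 1  {3,4} 2
  3 to go: {0,2,3} 1  {1,3,4} 3  {2,3,4} 3
  if 0:b drops first: 6 orders
  if 1:u drops first: 4 orders
heap linearizations: 10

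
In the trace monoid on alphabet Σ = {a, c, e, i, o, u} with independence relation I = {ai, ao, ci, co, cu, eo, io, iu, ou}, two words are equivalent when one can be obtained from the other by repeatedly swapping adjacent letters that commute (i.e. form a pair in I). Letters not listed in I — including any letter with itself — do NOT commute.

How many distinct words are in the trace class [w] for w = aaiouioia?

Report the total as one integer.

piece 0:a — minimal
piece 1:a rests on {0:a}
piece 2:i — minimal
piece 3:o — minimal
piece 4:u rests on {1:a}
piece 5:i rests on {2:i}
piece 6:o rests on {3:o}
piece 7:i rests on {5:i}
piece 8:a rests on {4:u}
minimal pieces: {0:a, 2:i, 3:o}
ways to finish when only these pieces remain (= sum over removing one remaining piece with nothing left below it):
  1 left: {6}→1  {7}→1  {8}→1
  2 left: {3,6}→1  {4,8}→1  {5,7}→1  {6,7}→2  {6,8}→2  {7,8}→2
  3 left: {1,4,8}→1  {2,5,7}→1  {3,6,7}→3  {3,6,8}→3  {4,6,8}→3  {4,7,8}→3  {5,6,7}→3  {5,7,8}→3  {6,7,8}→6
  4 left: {0,1,4,8}→1  {1,4,6,8}→4  {1,4,7,8}→4  {2,5,6,7}→4  {2,5,7,8}→4  {3,4,6,8}→6  {3,5,6,7}→6  {3,6,7,8}→12  {4,5,7,8}→6  {4,6,7,8}→12  {5,6,7,8}→12
  5 left: {0,1,4,6,8}→5  {0,1,4,7,8}→5  {1,3,4,6,8}→10  {1,4,5,7,8}→10  {1,4,6,7,8}→20  {2,3,5,6,7}→10  {2,4,5,7,8}→10  {2,5,6,7,8}→20  {3,4,6,7,8}→30  {3,5,6,7,8}→30  {4,5,6,7,8}→30
  6 left: {0,1,3,4,6,8}→15  {0,1,4,5,7,8}→15  {0,1,4,6,7,8}→30  {1,2,4,5,7,8}→20  {1,3,4,6,7,8}→60  {1,4,5,6,7,8}→60  {2,3,5,6,7,8}→60  {2,4,5,6,7,8}→60  {3,4,5,6,7,8}→90
  7 left: {0,1,2,4,5,7,8}→35  {0,1,3,4,6,7,8}→105  {0,1,4,5,6,7,8}→105  {1,2,4,5,6,7,8}→140  {1,3,4,5,6,7,8}→210  {2,3,4,5,6,7,8}→210
  placing 0:a first → 560 extensions
  placing 2:i first → 420 extensions
  placing 3:o first → 280 extensions
total linear extensions = 1260

1260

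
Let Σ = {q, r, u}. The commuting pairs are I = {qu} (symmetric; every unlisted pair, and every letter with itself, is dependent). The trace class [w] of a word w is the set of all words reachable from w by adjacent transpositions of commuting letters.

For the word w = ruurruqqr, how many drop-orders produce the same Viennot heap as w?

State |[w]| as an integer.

3

#0=r has no predecessor
#1=u depends on [0:r]
#2=u depends on [1:u]
#3=r depends on [2:u]
#4=r depends on [3:r]
#5=u depends on [4:r]
#6=q depends on [4:r]
#7=q depends on [6:q]
#8=r depends on [5:u, 7:q]
sources: [0:r]
N(rest) = Σ N(rest − s) over sources s of rest; N(one piece) = 1:
  size 1 → [8]=1
  size 2 → [5,8]=1  [7,8]=1
  size 3 → [5,7,8]=2  [6,7,8]=1
  size 4 → [5,6,7,8]=3
  size 5 → [4,5,6,7,8]=3
  size 6 → [3,4,5,6,7,8]=3
  size 7 → [2,3,4,5,6,7,8]=3
  first=0(r) contributes 3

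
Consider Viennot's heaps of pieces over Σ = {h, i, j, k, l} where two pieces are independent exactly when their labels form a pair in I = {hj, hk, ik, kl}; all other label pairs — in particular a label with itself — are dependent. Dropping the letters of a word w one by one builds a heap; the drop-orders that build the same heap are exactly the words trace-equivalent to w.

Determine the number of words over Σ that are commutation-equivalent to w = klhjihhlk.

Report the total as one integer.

27

drop 0:k onto floor
drop 1:l onto floor
drop 2:h onto {1:l}
drop 3:j onto {0:k, 1:l}
drop 4:i onto {2:h, 3:j}
drop 5:h onto {4:i}
drop 6:h onto {5:h}
drop 7:l onto {6:h}
drop 8:k onto {3:j}
ground layer = {0:k, 1:l}
drop-orders for the pieces not yet dropped (sum over which currently-grounded one goes next):
  1 to go: {7} 1  {8} 1
  2 to go: {6,7} 1  {7,8} 2
  3 to go: {5,6,7} 1  {6,7,8} 3
  4 to go: {4,5,6,7} 1  {5,6,7,8} 4
  5 to go: {2,4,5,6,7} 1  {4,5,6,7,8} 5
  6 to go: {2,4,5,6,7,8} 6  {3,4,5,6,7,8} 5
  7 to go: {0,3,4,5,6,7,8} 5  {2,3,4,5,6,7,8} 11
  if 0:k drops first: 11 orders
  if 1:l drops first: 16 orders
heap linearizations: 27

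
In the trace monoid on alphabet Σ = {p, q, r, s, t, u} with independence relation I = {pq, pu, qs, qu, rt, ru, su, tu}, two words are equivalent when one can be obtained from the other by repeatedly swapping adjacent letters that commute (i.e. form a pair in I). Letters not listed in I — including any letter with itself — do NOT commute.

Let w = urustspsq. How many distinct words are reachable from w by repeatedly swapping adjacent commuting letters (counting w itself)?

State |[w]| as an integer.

144

0(u) covers ∅
1(r) covers ∅
2(u) covers 0:u
3(s) covers 1:r
4(t) covers 3:s
5(s) covers 4:t
6(p) covers 5:s
7(s) covers 6:p
8(q) covers 4:t
floor of heap: 0:u, 1:r
completions by unplaced set U, small U first (add the entries for U minus each lowest piece of U):
  |U|=1: {2}:1  {7}:1  {8}:1
  |U|=2: {0,2}:1  {2,7}:2  {2,8}:2  {6,7}:1  {7,8}:2
  |U|=3: {0,2,7}:3  {0,2,8}:3  {2,6,7}:3  {2,7,8}:6  {5,6,7}:1  {6,7,8}:3
  |U|=4: {0,2,6,7}:6  {0,2,7,8}:12  {2,5,6,7}:4  {2,6,7,8}:12  {5,6,7,8}:4
  |U|=5: {0,2,5,6,7}:10  {0,2,6,7,8}:30  {2,5,6,7,8}:20  {4,5,6,7,8}:4
  |U|=6: {0,2,5,6,7,8}:60  {2,4,5,6,7,8}:24  {3,4,5,6,7,8}:4
  |U|=7: {0,2,4,5,6,7,8}:84  {1,3,4,5,6,7,8}:4  {2,3,4,5,6,7,8}:28
  start at 0(u): 32
  start at 1(r): 112
sum over floor = 144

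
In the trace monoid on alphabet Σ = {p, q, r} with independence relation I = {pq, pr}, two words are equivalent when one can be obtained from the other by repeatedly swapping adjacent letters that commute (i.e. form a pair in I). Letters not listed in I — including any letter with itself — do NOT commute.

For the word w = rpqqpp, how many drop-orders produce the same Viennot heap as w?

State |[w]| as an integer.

drop 0:r onto floor
drop 1:p onto floor
drop 2:q onto {0:r}
drop 3:q onto {2:q}
drop 4:p onto {1:p}
drop 5:p onto {4:p}
ground layer = {0:r, 1:p}
drop-orders for the pieces not yet dropped (sum over which currently-grounded one goes next):
  1 to go: {3} 1  {5} 1
  2 to go: {2,3} 1  {3,5} 2  {4,5} 1
  3 to go: {0,2,3} 1  {1,4,5} 1  {2,3,5} 3  {3,4,5} 3
  4 to go: {0,2,3,5} 4  {1,3,4,5} 4  {2,3,4,5} 6
  if 0:r drops first: 10 orders
  if 1:p drops first: 10 orders
heap linearizations: 20

20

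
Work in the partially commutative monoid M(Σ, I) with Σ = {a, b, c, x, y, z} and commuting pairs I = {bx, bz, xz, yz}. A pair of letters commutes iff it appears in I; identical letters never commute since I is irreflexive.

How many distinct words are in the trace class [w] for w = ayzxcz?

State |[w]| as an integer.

3

drop 0:a onto floor
drop 1:y onto {0:a}
drop 2:z onto {0:a}
drop 3:x onto {1:y}
drop 4:c onto {2:z, 3:x}
drop 5:z onto {4:c}
ground layer = {0:a}
drop-orders for the pieces not yet dropped (sum over which currently-grounded one goes next):
  1 to go: {5} 1
  2 to go: {4,5} 1
  3 to go: {2,4,5} 1  {3,4,5} 1
  4 to go: {1,3,4,5} 1  {2,3,4,5} 2
  if 0:a drops first: 3 orders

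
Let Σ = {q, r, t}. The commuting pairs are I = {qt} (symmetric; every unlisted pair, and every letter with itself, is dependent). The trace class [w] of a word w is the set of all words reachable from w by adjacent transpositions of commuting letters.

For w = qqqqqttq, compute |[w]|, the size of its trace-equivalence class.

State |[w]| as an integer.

28

drop 0:q onto floor
drop 1:q onto {0:q}
drop 2:q onto {1:q}
drop 3:q onto {2:q}
drop 4:q onto {3:q}
drop 5:t onto floor
drop 6:t onto {5:t}
drop 7:q onto {4:q}
ground layer = {0:q, 5:t}
drop-orders for the pieces not yet dropped (sum over which currently-grounded one goes next):
  1 to go: {6} 1  {7} 1
  2 to go: {4,7} 1  {5,6} 1  {6,7} 2
  3 to go: {3,4,7} 1  {4,6,7} 3  {5,6,7} 3
  4 to go: {2,3,4,7} 1  {3,4,6,7} 4  {4,5,6,7} 6
  5 to go: {1,2,3,4,7} 1  {2,3,4,6,7} 5  {3,4,5,6,7} 10
  6 to go: {0,1,2,3,4,7} 1  {1,2,3,4,6,7} 6  {2,3,4,5,6,7} 15
  if 0:q drops first: 21 orders
  if 5:t drops first: 7 orders
heap linearizations: 28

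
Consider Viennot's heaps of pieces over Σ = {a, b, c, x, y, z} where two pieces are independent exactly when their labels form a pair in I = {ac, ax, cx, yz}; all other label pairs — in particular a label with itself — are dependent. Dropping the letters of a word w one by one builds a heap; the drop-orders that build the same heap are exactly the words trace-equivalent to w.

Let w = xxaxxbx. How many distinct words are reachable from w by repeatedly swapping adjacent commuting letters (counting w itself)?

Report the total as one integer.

5

piece 0:x — minimal
piece 1:x rests on {0:x}
piece 2:a — minimal
piece 3:x rests on {1:x}
piece 4:x rests on {3:x}
piece 5:b rests on {2:a, 4:x}
piece 6:x rests on {5:b}
minimal pieces: {0:x, 2:a}
ways to finish when only these pieces remain (= sum over removing one remaining piece with nothing left below it):
  1 left: {6}→1
  2 left: {5,6}→1
  3 left: {2,5,6}→1  {4,5,6}→1
  4 left: {2,4,5,6}→2  {3,4,5,6}→1
  5 left: {1,3,4,5,6}→1  {2,3,4,5,6}→3
  placing 0:x first → 4 extensions
  placing 2:a first → 1 extensions
total linear extensions = 5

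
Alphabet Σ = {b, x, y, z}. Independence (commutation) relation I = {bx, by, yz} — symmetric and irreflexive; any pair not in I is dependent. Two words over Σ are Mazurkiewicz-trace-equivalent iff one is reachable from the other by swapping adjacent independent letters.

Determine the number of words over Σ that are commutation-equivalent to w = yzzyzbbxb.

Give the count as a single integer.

0(y) covers ∅
1(z) covers ∅
2(z) covers 1:z
3(y) covers 0:y
4(z) covers 2:z
5(b) covers 4:z
6(b) covers 5:b
7(x) covers 3:y, 4:z
8(b) covers 6:b
floor of heap: 0:y, 1:z
completions by unplaced set U, small U first (add the entries for U minus each lowest piece of U):
  |U|=1: {7}:1  {8}:1
  |U|=2: {3,7}:1  {6,8}:1  {7,8}:2
  |U|=3: {0,3,7}:1  {3,7,8}:3  {5,6,8}:1  {6,7,8}:3
  |U|=4: {0,3,7,8}:4  {3,6,7,8}:6  {5,6,7,8}:4
  |U|=5: {0,3,6,7,8}:10  {3,5,6,7,8}:10  {4,5,6,7,8}:4
  |U|=6: {0,3,5,6,7,8}:20  {2,4,5,6,7,8}:4  {3,4,5,6,7,8}:14
  |U|=7: {0,3,4,5,6,7,8}:34  {1,2,4,5,6,7,8}:4  {2,3,4,5,6,7,8}:18
  start at 0(y): 22
  start at 1(z): 52
sum over floor = 74

74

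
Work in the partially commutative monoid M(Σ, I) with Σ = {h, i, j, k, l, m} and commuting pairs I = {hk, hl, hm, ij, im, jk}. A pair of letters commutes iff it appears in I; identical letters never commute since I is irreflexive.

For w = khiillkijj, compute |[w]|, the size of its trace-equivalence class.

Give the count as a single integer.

0(k) covers ∅
1(h) covers ∅
2(i) covers 0:k, 1:h
3(i) covers 2:i
4(l) covers 3:i
5(l) covers 4:l
6(k) covers 5:l
7(i) covers 6:k
8(j) covers 5:l
9(j) covers 8:j
floor of heap: 0:k, 1:h
completions by unplaced set U, small U first (add the entries for U minus each lowest piece of U):
  |U|=1: {7}:1  {9}:1
  |U|=2: {6,7}:1  {7,9}:2  {8,9}:1
  |U|=3: {6,7,9}:3  {7,8,9}:3
  |U|=4: {6,7,8,9}:6
  |U|=5: {5,6,7,8,9}:6
  |U|=6: {4,5,6,7,8,9}:6
  |U|=7: {3,4,5,6,7,8,9}:6
  |U|=8: {2,3,4,5,6,7,8,9}:6
  start at 0(k): 6
  start at 1(h): 6
sum over floor = 12

12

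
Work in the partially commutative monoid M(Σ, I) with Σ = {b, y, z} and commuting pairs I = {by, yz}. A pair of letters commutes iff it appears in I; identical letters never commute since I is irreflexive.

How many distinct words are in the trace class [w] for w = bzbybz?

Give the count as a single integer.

6

0(b) covers ∅
1(z) covers 0:b
2(b) covers 1:z
3(y) covers ∅
4(b) covers 2:b
5(z) covers 4:b
floor of heap: 0:b, 3:y
completions by unplaced set U, small U first (add the entries for U minus each lowest piece of U):
  |U|=1: {3}:1  {5}:1
  |U|=2: {3,5}:2  {4,5}:1
  |U|=3: {2,4,5}:1  {3,4,5}:3
  |U|=4: {1,2,4,5}:1  {2,3,4,5}:4
  start at 0(b): 5
  start at 3(y): 1
sum over floor = 6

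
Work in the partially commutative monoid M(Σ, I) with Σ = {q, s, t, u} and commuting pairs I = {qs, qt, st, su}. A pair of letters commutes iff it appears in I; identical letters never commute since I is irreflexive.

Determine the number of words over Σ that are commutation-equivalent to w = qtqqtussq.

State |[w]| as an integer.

360

#0=q has no predecessor
#1=t has no predecessor
#2=q depends on [0:q]
#3=q depends on [2:q]
#4=t depends on [1:t]
#5=u depends on [3:q, 4:t]
#6=s has no predecessor
#7=s depends on [6:s]
#8=q depends on [5:u]
sources: [0:q, 1:t, 6:s]
N(rest) = Σ N(rest − s) over sources s of rest; N(one piece) = 1:
  size 1 → [7]=1  [8]=1
  size 2 → [5,8]=1  [6,7]=1  [7,8]=2
  size 3 → [3,5,8]=1  [4,5,8]=1  [5,7,8]=3  [6,7,8]=3
  size 4 → [1,4,5,8]=1  [2,3,5,8]=1  [3,4,5,8]=2  [3,5,7,8]=4  [4,5,7,8]=4  [5,6,7,8]=6
  size 5 → [0,2,3,5,8]=1  [1,3,4,5,8]=3  [1,4,5,7,8]=5  [2,3,4,5,8]=3  [2,3,5,7,8]=5  [3,4,5,7,8]=10  [3,5,6,7,8]=10  [4,5,6,7,8]=10
  size 6 → [0,2,3,4,5,8]=4  [0,2,3,5,7,8]=6  [1,2,3,4,5,8]=6  [1,3,4,5,7,8]=18  [1,4,5,6,7,8]=15  [2,3,4,5,7,8]=18  [2,3,5,6,7,8]=15  [3,4,5,6,7,8]=30
  size 7 → [0,1,2,3,4,5,8]=10  [0,2,3,4,5,7,8]=28  [0,2,3,5,6,7,8]=21  [1,2,3,4,5,7,8]=42  [1,3,4,5,6,7,8]=63  [2,3,4,5,6,7,8]=63
  first=0(q) contributes 168
  first=1(t) contributes 112
  first=6(s) contributes 80
|[w]| = 360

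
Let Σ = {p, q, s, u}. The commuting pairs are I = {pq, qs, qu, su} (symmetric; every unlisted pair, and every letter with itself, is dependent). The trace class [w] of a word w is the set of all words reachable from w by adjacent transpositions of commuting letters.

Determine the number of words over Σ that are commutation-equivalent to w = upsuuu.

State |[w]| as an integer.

0(u) covers ∅
1(p) covers 0:u
2(s) covers 1:p
3(u) covers 1:p
4(u) covers 3:u
5(u) covers 4:u
floor of heap: 0:u
completions by unplaced set U, small U first (add the entries for U minus each lowest piece of U):
  |U|=1: {2}:1  {5}:1
  |U|=2: {2,5}:2  {4,5}:1
  |U|=3: {2,4,5}:3  {3,4,5}:1
  |U|=4: {2,3,4,5}:4
  start at 0(u): 4

4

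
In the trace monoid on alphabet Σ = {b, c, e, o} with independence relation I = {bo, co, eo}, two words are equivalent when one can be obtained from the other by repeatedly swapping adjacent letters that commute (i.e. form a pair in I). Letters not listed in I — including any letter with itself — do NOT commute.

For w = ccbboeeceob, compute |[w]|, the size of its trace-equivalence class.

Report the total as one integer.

piece 0:c — minimal
piece 1:c rests on {0:c}
piece 2:b rests on {1:c}
piece 3:b rests on {2:b}
piece 4:o — minimal
piece 5:e rests on {3:b}
piece 6:e rests on {5:e}
piece 7:c rests on {6:e}
piece 8:e rests on {7:c}
piece 9:o rests on {4:o}
piece 10:b rests on {8:e}
minimal pieces: {0:c, 4:o}
ways to finish when only these pieces remain (= sum over removing one remaining piece with nothing left below it):
  1 left: {9}→1  {10}→1
  2 left: {4,9}→1  {8,10}→1  {9,10}→2
  3 left: {4,9,10}→3  {7,8,10}→1  {8,9,10}→3
  4 left: {4,8,9,10}→6  {6,7,8,10}→1  {7,8,9,10}→4
  5 left: {4,7,8,9,10}→10  {5,6,7,8,10}→1  {6,7,8,9,10}→5
  6 left: {3,5,6,7,8,10}→1  {4,6,7,8,9,10}→15  {5,6,7,8,9,10}→6
  7 left: {2,3,5,6,7,8,10}→1  {3,5,6,7,8,9,10}→7  {4,5,6,7,8,9,10}→21
  8 left: {1,2,3,5,6,7,8,10}→1  {2,3,5,6,7,8,9,10}→8  {3,4,5,6,7,8,9,10}→28
  9 left: {0,1,2,3,5,6,7,8,10}→1  {1,2,3,5,6,7,8,9,10}→9  {2,3,4,5,6,7,8,9,10}→36
  placing 0:c first → 45 extensions
  placing 4:o first → 10 extensions
total linear extensions = 55

55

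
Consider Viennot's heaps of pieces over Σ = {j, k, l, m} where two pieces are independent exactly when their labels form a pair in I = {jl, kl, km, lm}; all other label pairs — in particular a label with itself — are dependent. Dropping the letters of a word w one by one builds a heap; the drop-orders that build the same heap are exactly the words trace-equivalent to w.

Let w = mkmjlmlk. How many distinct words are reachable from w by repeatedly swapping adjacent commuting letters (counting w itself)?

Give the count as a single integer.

drop 0:m onto floor
drop 1:k onto floor
drop 2:m onto {0:m}
drop 3:j onto {1:k, 2:m}
drop 4:l onto floor
drop 5:m onto {3:j}
drop 6:l onto {4:l}
drop 7:k onto {3:j}
ground layer = {0:m, 1:k, 4:l}
drop-orders for the pieces not yet dropped (sum over which currently-grounded one goes next):
  1 to go: {5} 1  {6} 1  {7} 1
  2 to go: {4,6} 1  {5,6} 2  {5,7} 2  {6,7} 2
  3 to go: {3,5,7} 2  {4,5,6} 3  {4,6,7} 3  {5,6,7} 6
  4 to go: {1,3,5,7} 2  {2,3,5,7} 2  {3,5,6,7} 8  {4,5,6,7} 12
  5 to go: {0,2,3,5,7} 2  {1,2,3,5,7} 4  {1,3,5,6,7} 10  {2,3,5,6,7} 10  {3,4,5,6,7} 20
  6 to go: {0,1,2,3,5,7} 6  {0,2,3,5,6,7} 12  {1,2,3,5,6,7} 24  {1,3,4,5,6,7} 30  {2,3,4,5,6,7} 30
  if 0:m drops first: 84 orders
  if 1:k drops first: 42 orders
  if 4:l drops first: 42 orders
heap linearizations: 168

168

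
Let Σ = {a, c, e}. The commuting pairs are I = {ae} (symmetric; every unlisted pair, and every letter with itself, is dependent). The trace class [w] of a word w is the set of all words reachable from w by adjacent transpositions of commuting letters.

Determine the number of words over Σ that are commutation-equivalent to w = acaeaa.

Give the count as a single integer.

4

#0=a has no predecessor
#1=c depends on [0:a]
#2=a depends on [1:c]
#3=e depends on [1:c]
#4=a depends on [2:a]
#5=a depends on [4:a]
sources: [0:a]
N(rest) = Σ N(rest − s) over sources s of rest; N(one piece) = 1:
  size 1 → [3]=1  [5]=1
  size 2 → [3,5]=2  [4,5]=1
  size 3 → [2,4,5]=1  [3,4,5]=3
  size 4 → [2,3,4,5]=4
  first=0(a) contributes 4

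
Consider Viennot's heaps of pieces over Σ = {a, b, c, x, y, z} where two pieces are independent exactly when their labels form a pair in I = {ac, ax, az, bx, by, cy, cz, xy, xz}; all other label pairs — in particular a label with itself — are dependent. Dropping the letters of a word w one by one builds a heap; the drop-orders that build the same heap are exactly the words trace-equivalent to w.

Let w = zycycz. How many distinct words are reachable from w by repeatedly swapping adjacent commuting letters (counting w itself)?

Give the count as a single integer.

drop 0:z onto floor
drop 1:y onto {0:z}
drop 2:c onto floor
drop 3:y onto {1:y}
drop 4:c onto {2:c}
drop 5:z onto {3:y}
ground layer = {0:z, 2:c}
drop-orders for the pieces not yet dropped (sum over which currently-grounded one goes next):
  1 to go: {4} 1  {5} 1
  2 to go: {2,4} 1  {3,5} 1  {4,5} 2
  3 to go: {1,3,5} 1  {2,4,5} 3  {3,4,5} 3
  4 to go: {0,1,3,5} 1  {1,3,4,5} 4  {2,3,4,5} 6
  if 0:z drops first: 10 orders
  if 2:c drops first: 5 orders
heap linearizations: 15

15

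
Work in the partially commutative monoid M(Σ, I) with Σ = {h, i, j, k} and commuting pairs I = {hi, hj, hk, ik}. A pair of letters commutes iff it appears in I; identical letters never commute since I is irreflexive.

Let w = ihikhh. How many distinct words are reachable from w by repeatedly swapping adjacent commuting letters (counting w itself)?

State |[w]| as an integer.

60

0(i) covers ∅
1(h) covers ∅
2(i) covers 0:i
3(k) covers ∅
4(h) covers 1:h
5(h) covers 4:h
floor of heap: 0:i, 1:h, 3:k
completions by unplaced set U, small U first (add the entries for U minus each lowest piece of U):
  |U|=1: {2}:1  {3}:1  {5}:1
  |U|=2: {0,2}:1  {2,3}:2  {2,5}:2  {3,5}:2  {4,5}:1
  |U|=3: {0,2,3}:3  {0,2,5}:3  {1,4,5}:1  {2,3,5}:6  {2,4,5}:3  {3,4,5}:3
  |U|=4: {0,2,3,5}:12  {0,2,4,5}:6  {1,2,4,5}:4  {1,3,4,5}:4  {2,3,4,5}:12
  start at 0(i): 20
  start at 1(h): 30
  start at 3(k): 10
sum over floor = 60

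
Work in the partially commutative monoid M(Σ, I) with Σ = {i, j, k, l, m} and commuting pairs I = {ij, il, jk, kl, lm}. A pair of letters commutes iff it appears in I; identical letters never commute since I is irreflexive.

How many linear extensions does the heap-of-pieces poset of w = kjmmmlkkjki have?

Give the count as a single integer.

65

#0=k has no predecessor
#1=j has no predecessor
#2=m depends on [0:k, 1:j]
#3=m depends on [2:m]
#4=m depends on [3:m]
#5=l depends on [1:j]
#6=k depends on [4:m]
#7=k depends on [6:k]
#8=j depends on [4:m, 5:l]
#9=k depends on [7:k]
#10=i depends on [9:k]
sources: [0:k, 1:j]
N(rest) = Σ N(rest − s) over sources s of rest; N(one piece) = 1:
  size 1 → [8]=1  [10]=1
  size 2 → [5,8]=1  [8,10]=2  [9,10]=1
  size 3 → [5,8,10]=3  [7,9,10]=1  [8,9,10]=3
  size 4 → [5,8,9,10]=6  [6,7,9,10]=1  [7,8,9,10]=4
  size 5 → [5,7,8,9,10]=10  [6,7,8,9,10]=5
  size 6 → [4,6,7,8,9,10]=5  [5,6,7,8,9,10]=15
  size 7 → [3,4,6,7,8,9,10]=5  [4,5,6,7,8,9,10]=20
  size 8 → [2,3,4,6,7,8,9,10]=5  [3,4,5,6,7,8,9,10]=25
  size 9 → [0,2,3,4,6,7,8,9,10]=5  [2,3,4,5,6,7,8,9,10]=30
  first=0(k) contributes 30
  first=1(j) contributes 35
|[w]| = 65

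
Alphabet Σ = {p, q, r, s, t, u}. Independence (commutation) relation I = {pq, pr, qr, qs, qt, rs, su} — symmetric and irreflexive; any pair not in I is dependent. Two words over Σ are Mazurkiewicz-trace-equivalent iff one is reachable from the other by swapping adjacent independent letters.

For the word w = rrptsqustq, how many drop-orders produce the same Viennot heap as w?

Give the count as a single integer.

drop 0:r onto floor
drop 1:r onto {0:r}
drop 2:p onto floor
drop 3:t onto {1:r, 2:p}
drop 4:s onto {3:t}
drop 5:q onto floor
drop 6:u onto {3:t, 5:q}
drop 7:s onto {4:s}
drop 8:t onto {6:u, 7:s}
drop 9:q onto {6:u}
ground layer = {0:r, 2:p, 5:q}
drop-orders for the pieces not yet dropped (sum over which currently-grounded one goes next):
  1 to go: {8} 1  {9} 1
  2 to go: {7,8} 1  {8,9} 2
  3 to go: {4,7,8} 1  {6,8,9} 2  {7,8,9} 3
  4 to go: {4,7,8,9} 4  {5,6,8,9} 2  {6,7,8,9} 5
  5 to go: {4,6,7,8,9} 9  {5,6,7,8,9} 7
  6 to go: {3,4,6,7,8,9} 9  {4,5,6,7,8,9} 16
  7 to go: {1,3,4,6,7,8,9} 9  {2,3,4,6,7,8,9} 9  {3,4,5,6,7,8,9} 25
  8 to go: {0,1,3,4,6,7,8,9} 9  {1,2,3,4,6,7,8,9} 18  {1,3,4,5,6,7,8,9} 34  {2,3,4,5,6,7,8,9} 34
  if 0:r drops first: 86 orders
  if 2:p drops first: 43 orders
  if 5:q drops first: 27 orders
heap linearizations: 156

156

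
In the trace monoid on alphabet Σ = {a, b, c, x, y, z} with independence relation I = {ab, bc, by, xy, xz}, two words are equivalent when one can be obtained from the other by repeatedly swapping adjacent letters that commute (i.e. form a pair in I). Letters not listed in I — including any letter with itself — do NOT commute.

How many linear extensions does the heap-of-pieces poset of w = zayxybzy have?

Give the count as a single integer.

drop 0:z onto floor
drop 1:a onto {0:z}
drop 2:y onto {1:a}
drop 3:x onto {1:a}
drop 4:y onto {2:y}
drop 5:b onto {3:x}
drop 6:z onto {4:y, 5:b}
drop 7:y onto {6:z}
ground layer = {0:z}
drop-orders for the pieces not yet dropped (sum over which currently-grounded one goes next):
  1 to go: {7} 1
  2 to go: {6,7} 1
  3 to go: {4,6,7} 1  {5,6,7} 1
  4 to go: {2,4,6,7} 1  {3,5,6,7} 1  {4,5,6,7} 2
  5 to go: {2,4,5,6,7} 3  {3,4,5,6,7} 3
  6 to go: {2,3,4,5,6,7} 6
  if 0:z drops first: 6 orders

6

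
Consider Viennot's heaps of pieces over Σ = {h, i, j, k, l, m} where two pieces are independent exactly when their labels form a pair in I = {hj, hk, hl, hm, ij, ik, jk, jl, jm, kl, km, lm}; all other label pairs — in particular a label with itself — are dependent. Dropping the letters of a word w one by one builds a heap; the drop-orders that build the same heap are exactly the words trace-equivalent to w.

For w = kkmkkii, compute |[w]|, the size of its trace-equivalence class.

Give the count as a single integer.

piece 0:k — minimal
piece 1:k rests on {0:k}
piece 2:m — minimal
piece 3:k rests on {1:k}
piece 4:k rests on {3:k}
piece 5:i rests on {2:m}
piece 6:i rests on {5:i}
minimal pieces: {0:k, 2:m}
ways to finish when only these pieces remain (= sum over removing one remaining piece with nothing left below it):
  1 left: {4}→1  {6}→1
  2 left: {3,4}→1  {4,6}→2  {5,6}→1
  3 left: {1,3,4}→1  {2,5,6}→1  {3,4,6}→3  {4,5,6}→3
  4 left: {0,1,3,4}→1  {1,3,4,6}→4  {2,4,5,6}→4  {3,4,5,6}→6
  5 left: {0,1,3,4,6}→5  {1,3,4,5,6}→10  {2,3,4,5,6}→10
  placing 0:k first → 20 extensions
  placing 2:m first → 15 extensions
total linear extensions = 35

35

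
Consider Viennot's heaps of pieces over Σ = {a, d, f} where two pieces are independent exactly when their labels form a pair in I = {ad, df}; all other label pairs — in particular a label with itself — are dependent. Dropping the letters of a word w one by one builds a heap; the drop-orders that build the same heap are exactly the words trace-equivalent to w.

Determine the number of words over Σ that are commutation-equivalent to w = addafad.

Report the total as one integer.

35

drop 0:a onto floor
drop 1:d onto floor
drop 2:d onto {1:d}
drop 3:a onto {0:a}
drop 4:f onto {3:a}
drop 5:a onto {4:f}
drop 6:d onto {2:d}
ground layer = {0:a, 1:d}
drop-orders for the pieces not yet dropped (sum over which currently-grounded one goes next):
  1 to go: {5} 1  {6} 1
  2 to go: {2,6} 1  {4,5} 1  {5,6} 2
  3 to go: {1,2,6} 1  {2,5,6} 3  {3,4,5} 1  {4,5,6} 3
  4 to go: {0,3,4,5} 1  {1,2,5,6} 4  {2,4,5,6} 6  {3,4,5,6} 4
  5 to go: {0,3,4,5,6} 5  {1,2,4,5,6} 10  {2,3,4,5,6} 10
  if 0:a drops first: 20 orders
  if 1:d drops first: 15 orders
heap linearizations: 35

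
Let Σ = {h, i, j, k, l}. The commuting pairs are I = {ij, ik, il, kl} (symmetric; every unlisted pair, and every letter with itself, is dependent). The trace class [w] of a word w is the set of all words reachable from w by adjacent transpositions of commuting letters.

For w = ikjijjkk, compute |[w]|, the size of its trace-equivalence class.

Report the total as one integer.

drop 0:i onto floor
drop 1:k onto floor
drop 2:j onto {1:k}
drop 3:i onto {0:i}
drop 4:j onto {2:j}
drop 5:j onto {4:j}
drop 6:k onto {5:j}
drop 7:k onto {6:k}
ground layer = {0:i, 1:k}
drop-orders for the pieces not yet dropped (sum over which currently-grounded one goes next):
  1 to go: {3} 1  {7} 1
  2 to go: {0,3} 1  {3,7} 2  {6,7} 1
  3 to go: {0,3,7} 3  {3,6,7} 3  {5,6,7} 1
  4 to go: {0,3,6,7} 6  {3,5,6,7} 4  {4,5,6,7} 1
  5 to go: {0,3,5,6,7} 10  {2,4,5,6,7} 1  {3,4,5,6,7} 5
  6 to go: {0,3,4,5,6,7} 15  {1,2,4,5,6,7} 1  {2,3,4,5,6,7} 6
  if 0:i drops first: 7 orders
  if 1:k drops first: 21 orders
heap linearizations: 28

28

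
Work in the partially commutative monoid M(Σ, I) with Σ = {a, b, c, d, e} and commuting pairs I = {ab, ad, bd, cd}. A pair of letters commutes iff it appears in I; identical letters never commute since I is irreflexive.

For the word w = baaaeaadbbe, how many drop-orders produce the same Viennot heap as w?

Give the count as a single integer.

120

0(b) covers ∅
1(a) covers ∅
2(a) covers 1:a
3(a) covers 2:a
4(e) covers 0:b, 3:a
5(a) covers 4:e
6(a) covers 5:a
7(d) covers 4:e
8(b) covers 4:e
9(b) covers 8:b
10(e) covers 6:a, 7:d, 9:b
floor of heap: 0:b, 1:a
completions by unplaced set U, small U first (add the entries for U minus each lowest piece of U):
  |U|=1: {10}:1
  |U|=2: {6,10}:1  {7,10}:1  {9,10}:1
  |U|=3: {5,6,10}:1  {6,7,10}:2  {6,9,10}:2  {7,9,10}:2  {8,9,10}:1
  |U|=4: {5,6,7,10}:3  {5,6,9,10}:3  {6,7,9,10}:6  {6,8,9,10}:3  {7,8,9,10}:3
  |U|=5: {5,6,7,9,10}:12  {5,6,8,9,10}:6  {6,7,8,9,10}:12
  |U|=6: {5,6,7,8,9,10}:30
  |U|=7: {4,5,6,7,8,9,10}:30
  |U|=8: {0,4,5,6,7,8,9,10}:30  {3,4,5,6,7,8,9,10}:30
  |U|=9: {0,3,4,5,6,7,8,9,10}:60  {2,3,4,5,6,7,8,9,10}:30
  start at 0(b): 30
  start at 1(a): 90
sum over floor = 120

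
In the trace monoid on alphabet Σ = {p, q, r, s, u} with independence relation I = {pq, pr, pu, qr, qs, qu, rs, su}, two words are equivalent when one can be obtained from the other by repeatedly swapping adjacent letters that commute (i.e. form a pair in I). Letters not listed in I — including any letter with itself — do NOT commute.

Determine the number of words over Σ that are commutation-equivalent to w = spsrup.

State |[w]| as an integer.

0(s) covers ∅
1(p) covers 0:s
2(s) covers 1:p
3(r) covers ∅
4(u) covers 3:r
5(p) covers 2:s
floor of heap: 0:s, 3:r
completions by unplaced set U, small U first (add the entries for U minus each lowest piece of U):
  |U|=1: {4}:1  {5}:1
  |U|=2: {2,5}:1  {3,4}:1  {4,5}:2
  |U|=3: {1,2,5}:1  {2,4,5}:3  {3,4,5}:3
  |U|=4: {0,1,2,5}:1  {1,2,4,5}:4  {2,3,4,5}:6
  start at 0(s): 10
  start at 3(r): 5
sum over floor = 15

15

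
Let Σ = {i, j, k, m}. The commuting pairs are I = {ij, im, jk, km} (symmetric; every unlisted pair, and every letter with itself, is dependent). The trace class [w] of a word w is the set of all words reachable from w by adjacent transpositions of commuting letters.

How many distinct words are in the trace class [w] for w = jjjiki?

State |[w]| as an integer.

20

#0=j has no predecessor
#1=j depends on [0:j]
#2=j depends on [1:j]
#3=i has no predecessor
#4=k depends on [3:i]
#5=i depends on [4:k]
sources: [0:j, 3:i]
N(rest) = Σ N(rest − s) over sources s of rest; N(one piece) = 1:
  size 1 → [2]=1  [5]=1
  size 2 → [1,2]=1  [2,5]=2  [4,5]=1
  size 3 → [0,1,2]=1  [1,2,5]=3  [2,4,5]=3  [3,4,5]=1
  size 4 → [0,1,2,5]=4  [1,2,4,5]=6  [2,3,4,5]=4
  first=0(j) contributes 10
  first=3(i) contributes 10
|[w]| = 20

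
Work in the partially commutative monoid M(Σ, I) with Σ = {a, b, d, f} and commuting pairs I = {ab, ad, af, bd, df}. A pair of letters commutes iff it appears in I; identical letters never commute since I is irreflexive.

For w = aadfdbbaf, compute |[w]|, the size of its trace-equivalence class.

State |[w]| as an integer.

piece 0:a — minimal
piece 1:a rests on {0:a}
piece 2:d — minimal
piece 3:f — minimal
piece 4:d rests on {2:d}
piece 5:b rests on {3:f}
piece 6:b rests on {5:b}
piece 7:a rests on {1:a}
piece 8:f rests on {6:b}
minimal pieces: {0:a, 2:d, 3:f}
ways to finish when only these pieces remain (= sum over removing one remaining piece with nothing left below it):
  1 left: {4}→1  {7}→1  {8}→1
  2 left: {1,7}→1  {2,4}→1  {4,7}→2  {4,8}→2  {6,8}→1  {7,8}→2
  3 left: {0,1,7}→1  {1,4,7}→3  {1,7,8}→3  {2,4,7}→3  {2,4,8}→3  {4,6,8}→3  {4,7,8}→6  {5,6,8}→1  {6,7,8}→3
  4 left: {0,1,4,7}→4  {0,1,7,8}→4  {1,2,4,7}→6  {1,4,7,8}→12  {1,6,7,8}→6  {2,4,6,8}→6  {2,4,7,8}→12  {3,5,6,8}→1  {4,5,6,8}→4  {4,6,7,8}→12  {5,6,7,8}→4
  5 left: {0,1,2,4,7}→10  {0,1,4,7,8}→20  {0,1,6,7,8}→10  {1,2,4,7,8}→30  {1,4,6,7,8}→30  {1,5,6,7,8}→10  {2,4,5,6,8}→10  {2,4,6,7,8}→30  {3,4,5,6,8}→5  {3,5,6,7,8}→5  {4,5,6,7,8}→20
  6 left: {0,1,2,4,7,8}→60  {0,1,4,6,7,8}→60  {0,1,5,6,7,8}→20  {1,2,4,6,7,8}→90  {1,3,5,6,7,8}→15  {1,4,5,6,7,8}→60  {2,3,4,5,6,8}→15  {2,4,5,6,7,8}→60  {3,4,5,6,7,8}→30
  7 left: {0,1,2,4,6,7,8}→210  {0,1,3,5,6,7,8}→35  {0,1,4,5,6,7,8}→140  {1,2,4,5,6,7,8}→210  {1,3,4,5,6,7,8}→105  {2,3,4,5,6,7,8}→105
  placing 0:a first → 420 extensions
  placing 2:d first → 280 extensions
  placing 3:f first → 560 extensions
total linear extensions = 1260

1260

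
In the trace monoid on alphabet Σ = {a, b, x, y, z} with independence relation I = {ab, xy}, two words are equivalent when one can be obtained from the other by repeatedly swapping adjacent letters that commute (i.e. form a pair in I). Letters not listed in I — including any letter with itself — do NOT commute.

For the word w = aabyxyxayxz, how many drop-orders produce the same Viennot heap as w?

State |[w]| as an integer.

36

#0=a has no predecessor
#1=a depends on [0:a]
#2=b has no predecessor
#3=y depends on [1:a, 2:b]
#4=x depends on [1:a, 2:b]
#5=y depends on [3:y]
#6=x depends on [4:x]
#7=a depends on [5:y, 6:x]
#8=y depends on [7:a]
#9=x depends on [7:a]
#10=z depends on [8:y, 9:x]
sources: [0:a, 2:b]
N(rest) = Σ N(rest − s) over sources s of rest; N(one piece) = 1:
  size 1 → [10]=1
  size 2 → [8,10]=1  [9,10]=1
  size 3 → [8,9,10]=2
  size 4 → [7,8,9,10]=2
  size 5 → [5,7,8,9,10]=2  [6,7,8,9,10]=2
  size 6 → [3,5,7,8,9,10]=2  [4,6,7,8,9,10]=2  [5,6,7,8,9,10]=4
  size 7 → [3,5,6,7,8,9,10]=6  [4,5,6,7,8,9,10]=6
  size 8 → [3,4,5,6,7,8,9,10]=12
  size 9 → [1,3,4,5,6,7,8,9,10]=12  [2,3,4,5,6,7,8,9,10]=12
  first=0(a) contributes 24
  first=2(b) contributes 12
|[w]| = 36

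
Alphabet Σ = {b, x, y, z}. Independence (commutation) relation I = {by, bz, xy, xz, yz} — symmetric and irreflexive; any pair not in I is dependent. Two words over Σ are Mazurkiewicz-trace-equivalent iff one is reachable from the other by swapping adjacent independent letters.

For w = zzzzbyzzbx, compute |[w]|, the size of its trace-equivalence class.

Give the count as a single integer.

840

#0=z has no predecessor
#1=z depends on [0:z]
#2=z depends on [1:z]
#3=z depends on [2:z]
#4=b has no predecessor
#5=y has no predecessor
#6=z depends on [3:z]
#7=z depends on [6:z]
#8=b depends on [4:b]
#9=x depends on [8:b]
sources: [0:z, 4:b, 5:y]
N(rest) = Σ N(rest − s) over sources s of rest; N(one piece) = 1:
  size 1 → [5]=1  [7]=1  [9]=1
  size 2 → [5,7]=2  [5,9]=2  [6,7]=1  [7,9]=2  [8,9]=1
  size 3 → [3,6,7]=1  [4,8,9]=1  [5,6,7]=3  [5,7,9]=6  [5,8,9]=3  [6,7,9]=3  [7,8,9]=3
  size 4 → [2,3,6,7]=1  [3,5,6,7]=4  [3,6,7,9]=4  [4,5,8,9]=4  [4,7,8,9]=4  [5,6,7,9]=12  [5,7,8,9]=12  [6,7,8,9]=6
  size 5 → [1,2,3,6,7]=1  [2,3,5,6,7]=5  [2,3,6,7,9]=5  [3,5,6,7,9]=20  [3,6,7,8,9]=10  [4,5,7,8,9]=20  [4,6,7,8,9]=10  [5,6,7,8,9]=30
  size 6 → [0,1,2,3,6,7]=1  [1,2,3,5,6,7]=6  [1,2,3,6,7,9]=6  [2,3,5,6,7,9]=30  [2,3,6,7,8,9]=15  [3,4,6,7,8,9]=20  [3,5,6,7,8,9]=60  [4,5,6,7,8,9]=60
  size 7 → [0,1,2,3,5,6,7]=7  [0,1,2,3,6,7,9]=7  [1,2,3,5,6,7,9]=42  [1,2,3,6,7,8,9]=21  [2,3,4,6,7,8,9]=35  [2,3,5,6,7,8,9]=105  [3,4,5,6,7,8,9]=140
  size 8 → [0,1,2,3,5,6,7,9]=56  [0,1,2,3,6,7,8,9]=28  [1,2,3,4,6,7,8,9]=56  [1,2,3,5,6,7,8,9]=168  [2,3,4,5,6,7,8,9]=280
  first=0(z) contributes 504
  first=4(b) contributes 252
  first=5(y) contributes 84
|[w]| = 840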